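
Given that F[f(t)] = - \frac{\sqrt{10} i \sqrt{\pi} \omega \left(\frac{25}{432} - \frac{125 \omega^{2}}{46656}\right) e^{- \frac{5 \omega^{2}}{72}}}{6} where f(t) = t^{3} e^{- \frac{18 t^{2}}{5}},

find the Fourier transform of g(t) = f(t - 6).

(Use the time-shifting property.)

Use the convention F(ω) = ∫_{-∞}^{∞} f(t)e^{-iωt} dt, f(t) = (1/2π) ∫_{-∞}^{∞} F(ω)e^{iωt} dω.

F[g](ω) = \frac{25 \sqrt{10} i \sqrt{\pi} \omega \left(5 \omega^{2} - 108\right) e^{- \frac{\omega \left(5 \omega + 432 i\right)}{72}}}{279936}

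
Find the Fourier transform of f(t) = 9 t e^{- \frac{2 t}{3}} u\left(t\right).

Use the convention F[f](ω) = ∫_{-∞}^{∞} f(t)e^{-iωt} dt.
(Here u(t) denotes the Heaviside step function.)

F(ω) = \frac{81}{\left(3 i \omega + 2\right)^{2}}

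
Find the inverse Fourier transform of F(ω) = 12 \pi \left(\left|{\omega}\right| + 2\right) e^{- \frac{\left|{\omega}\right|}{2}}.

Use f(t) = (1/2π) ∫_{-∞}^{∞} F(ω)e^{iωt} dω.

f(t) = \frac{6}{\left(t^{2} + \frac{1}{4}\right)^{2}}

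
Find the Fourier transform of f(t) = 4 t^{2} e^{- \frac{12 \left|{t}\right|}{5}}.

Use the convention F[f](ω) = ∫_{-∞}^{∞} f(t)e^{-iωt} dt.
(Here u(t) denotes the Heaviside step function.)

F(ω) = \frac{72000 \left(48 - 25 \omega^{2}\right)}{\left(25 \omega^{2} + 144\right)^{3}}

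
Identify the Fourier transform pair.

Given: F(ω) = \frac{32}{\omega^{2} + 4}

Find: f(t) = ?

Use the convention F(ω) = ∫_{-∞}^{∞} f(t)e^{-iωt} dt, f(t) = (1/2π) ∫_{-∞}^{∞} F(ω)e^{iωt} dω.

f(t) = 8 e^{- 2 \left|{t}\right|}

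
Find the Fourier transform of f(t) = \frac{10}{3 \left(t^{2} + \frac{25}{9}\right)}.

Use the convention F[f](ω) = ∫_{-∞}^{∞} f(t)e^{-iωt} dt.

F(ω) = 2 \pi e^{- \frac{5 \left|{\omega}\right|}{3}}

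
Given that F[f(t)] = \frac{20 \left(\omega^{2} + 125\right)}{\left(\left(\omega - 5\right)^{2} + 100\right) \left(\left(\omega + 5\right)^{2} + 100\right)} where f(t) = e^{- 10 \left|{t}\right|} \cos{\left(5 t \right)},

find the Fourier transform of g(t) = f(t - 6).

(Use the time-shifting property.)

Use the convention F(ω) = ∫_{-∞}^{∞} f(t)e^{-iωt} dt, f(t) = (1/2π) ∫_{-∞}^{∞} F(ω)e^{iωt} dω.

F[g](ω) = \frac{20 \left(\omega^{2} + 125\right) e^{- 6 i \omega}}{\omega^{4} + 150 \omega^{2} + 15625}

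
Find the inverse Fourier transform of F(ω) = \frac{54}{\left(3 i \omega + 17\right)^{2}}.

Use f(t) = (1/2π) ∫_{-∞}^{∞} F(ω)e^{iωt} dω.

f(t) = 6 t e^{- \frac{17 t}{3}} u\left(t\right)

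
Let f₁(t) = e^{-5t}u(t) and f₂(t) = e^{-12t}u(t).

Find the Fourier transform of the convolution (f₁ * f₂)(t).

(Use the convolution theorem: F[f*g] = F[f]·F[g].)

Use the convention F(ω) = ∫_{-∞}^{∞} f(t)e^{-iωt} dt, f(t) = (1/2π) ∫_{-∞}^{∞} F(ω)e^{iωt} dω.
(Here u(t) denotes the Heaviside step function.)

F[f₁*f₂](ω) = \frac{1}{\left(i \omega + 5\right) \left(i \omega + 12\right)}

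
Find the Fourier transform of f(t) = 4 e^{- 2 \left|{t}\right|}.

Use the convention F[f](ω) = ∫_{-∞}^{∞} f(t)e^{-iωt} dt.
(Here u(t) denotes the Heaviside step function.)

F(ω) = \frac{16}{\omega^{2} + 4}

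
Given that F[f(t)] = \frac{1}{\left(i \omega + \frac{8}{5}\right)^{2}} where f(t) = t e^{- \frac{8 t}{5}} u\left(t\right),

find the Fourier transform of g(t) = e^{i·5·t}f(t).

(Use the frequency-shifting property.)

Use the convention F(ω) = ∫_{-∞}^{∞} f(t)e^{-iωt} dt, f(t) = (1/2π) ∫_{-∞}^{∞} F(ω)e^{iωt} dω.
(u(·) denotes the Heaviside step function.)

F[g](ω) = \frac{25}{\left(5 i \left(\omega - 5\right) + 8\right)^{2}}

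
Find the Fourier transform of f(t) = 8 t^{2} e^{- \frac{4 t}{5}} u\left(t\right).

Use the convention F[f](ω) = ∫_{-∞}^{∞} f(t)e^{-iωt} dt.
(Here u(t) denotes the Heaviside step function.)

F(ω) = \frac{2000}{\left(5 i \omega + 4\right)^{3}}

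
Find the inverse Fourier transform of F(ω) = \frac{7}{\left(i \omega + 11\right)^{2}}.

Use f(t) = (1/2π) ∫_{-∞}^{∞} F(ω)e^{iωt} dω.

f(t) = 7 t e^{- 11 t} u\left(t\right)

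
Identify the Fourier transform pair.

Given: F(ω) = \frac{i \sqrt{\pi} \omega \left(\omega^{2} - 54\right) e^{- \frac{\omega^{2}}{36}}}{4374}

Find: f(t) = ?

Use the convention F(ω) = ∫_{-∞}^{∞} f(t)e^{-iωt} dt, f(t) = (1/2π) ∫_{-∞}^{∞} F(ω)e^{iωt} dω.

f(t) = 4 t^{3} e^{- 9 t^{2}}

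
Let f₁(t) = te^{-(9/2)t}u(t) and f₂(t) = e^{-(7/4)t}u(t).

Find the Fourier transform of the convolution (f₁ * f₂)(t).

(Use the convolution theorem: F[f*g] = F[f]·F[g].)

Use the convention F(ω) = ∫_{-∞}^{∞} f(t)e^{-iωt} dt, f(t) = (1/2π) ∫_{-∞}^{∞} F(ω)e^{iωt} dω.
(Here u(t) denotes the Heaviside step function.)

F[f₁*f₂](ω) = \frac{16}{\left(2 i \omega + 9\right)^{2} \left(4 i \omega + 7\right)}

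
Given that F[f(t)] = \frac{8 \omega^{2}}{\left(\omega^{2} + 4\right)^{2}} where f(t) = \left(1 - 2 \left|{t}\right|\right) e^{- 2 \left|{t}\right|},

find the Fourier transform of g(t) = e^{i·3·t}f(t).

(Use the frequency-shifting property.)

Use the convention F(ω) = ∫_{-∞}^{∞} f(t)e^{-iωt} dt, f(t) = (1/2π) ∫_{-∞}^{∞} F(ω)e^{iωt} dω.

F[g](ω) = \frac{8 \left(\omega - 3\right)^{2}}{\left(\left(\omega - 3\right)^{2} + 4\right)^{2}}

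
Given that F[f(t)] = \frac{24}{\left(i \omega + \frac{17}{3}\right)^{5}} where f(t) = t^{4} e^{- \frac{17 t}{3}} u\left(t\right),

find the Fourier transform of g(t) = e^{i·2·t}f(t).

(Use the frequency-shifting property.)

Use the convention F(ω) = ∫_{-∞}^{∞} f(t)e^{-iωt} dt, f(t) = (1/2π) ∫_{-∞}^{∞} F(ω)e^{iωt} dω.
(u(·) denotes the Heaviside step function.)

F[g](ω) = \frac{5832}{\left(3 i \left(\omega - 2\right) + 17\right)^{5}}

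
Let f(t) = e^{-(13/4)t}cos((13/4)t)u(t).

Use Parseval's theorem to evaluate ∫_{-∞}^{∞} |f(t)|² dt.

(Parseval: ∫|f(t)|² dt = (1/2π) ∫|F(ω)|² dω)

∫|f(t)|² dt = \frac{3}{26}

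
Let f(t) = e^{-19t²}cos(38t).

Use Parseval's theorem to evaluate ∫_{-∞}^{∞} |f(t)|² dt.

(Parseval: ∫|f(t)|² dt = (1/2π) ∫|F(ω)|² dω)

∫|f(t)|² dt = \frac{\sqrt{38} \sqrt{\pi} \left(1 + e^{38}\right)}{76 e^{38}}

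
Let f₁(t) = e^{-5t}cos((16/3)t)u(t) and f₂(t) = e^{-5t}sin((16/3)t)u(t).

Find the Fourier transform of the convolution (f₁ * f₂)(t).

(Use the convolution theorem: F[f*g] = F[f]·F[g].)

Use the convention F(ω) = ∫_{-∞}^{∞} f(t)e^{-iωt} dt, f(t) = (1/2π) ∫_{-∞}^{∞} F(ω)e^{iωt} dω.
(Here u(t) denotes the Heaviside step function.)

F[f₁*f₂](ω) = \frac{432 \left(i \omega + 5\right)}{\left(9 \left(i \omega + 5\right)^{2} + 256\right)^{2}}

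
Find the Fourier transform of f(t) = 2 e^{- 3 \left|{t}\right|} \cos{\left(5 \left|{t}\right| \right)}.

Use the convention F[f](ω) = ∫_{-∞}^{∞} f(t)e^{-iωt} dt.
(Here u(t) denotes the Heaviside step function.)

F(ω) = \frac{12 \left(\omega^{2} + 34\right)}{\omega^{4} - 32 \omega^{2} + 1156}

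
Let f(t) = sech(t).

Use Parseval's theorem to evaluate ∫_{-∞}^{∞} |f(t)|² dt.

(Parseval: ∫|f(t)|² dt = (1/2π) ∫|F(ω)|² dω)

∫|f(t)|² dt = 2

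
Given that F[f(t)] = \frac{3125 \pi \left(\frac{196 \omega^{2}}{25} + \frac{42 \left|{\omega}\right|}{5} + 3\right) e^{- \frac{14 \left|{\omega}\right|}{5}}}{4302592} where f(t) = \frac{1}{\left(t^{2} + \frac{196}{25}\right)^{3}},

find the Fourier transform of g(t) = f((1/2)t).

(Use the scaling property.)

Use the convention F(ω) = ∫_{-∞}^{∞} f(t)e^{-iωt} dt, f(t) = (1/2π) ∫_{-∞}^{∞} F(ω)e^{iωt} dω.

F[g](ω) = \frac{125 \pi \left(784 \omega^{2} + 420 \left|{\omega}\right| + 75\right) e^{- \frac{28 \left|{\omega}\right|}{5}}}{2151296}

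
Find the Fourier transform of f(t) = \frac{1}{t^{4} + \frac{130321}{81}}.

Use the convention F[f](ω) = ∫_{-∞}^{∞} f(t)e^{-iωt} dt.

F(ω) = \frac{27 \pi e^{- \frac{19 \sqrt{2} \left|{\omega}\right|}{6}} \sin{\left(\frac{19 \sqrt{2} \left|{\omega}\right|}{6} + \frac{\pi}{4} \right)}}{6859}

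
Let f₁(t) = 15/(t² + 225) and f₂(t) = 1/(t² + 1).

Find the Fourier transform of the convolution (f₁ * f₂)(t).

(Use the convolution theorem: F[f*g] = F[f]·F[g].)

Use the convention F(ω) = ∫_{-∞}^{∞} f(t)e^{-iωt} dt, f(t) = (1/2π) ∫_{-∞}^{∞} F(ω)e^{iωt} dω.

F[f₁*f₂](ω) = \pi^{2} e^{- 16 \left|{\omega}\right|}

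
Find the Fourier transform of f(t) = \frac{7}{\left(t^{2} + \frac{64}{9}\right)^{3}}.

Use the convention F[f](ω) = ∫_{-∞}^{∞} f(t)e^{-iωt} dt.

F(ω) = \frac{189 \pi \left(64 \omega^{2} + 72 \left|{\omega}\right| + 27\right) e^{- \frac{8 \left|{\omega}\right|}{3}}}{262144}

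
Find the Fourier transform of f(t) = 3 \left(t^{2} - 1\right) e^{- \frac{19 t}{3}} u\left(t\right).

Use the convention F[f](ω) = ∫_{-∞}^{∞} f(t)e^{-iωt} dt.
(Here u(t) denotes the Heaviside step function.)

F(ω) = \frac{9 \left(54 i \omega - \left(3 i \omega + 19\right)^{3} + 342\right)}{\left(3 i \omega + 19\right)^{4}}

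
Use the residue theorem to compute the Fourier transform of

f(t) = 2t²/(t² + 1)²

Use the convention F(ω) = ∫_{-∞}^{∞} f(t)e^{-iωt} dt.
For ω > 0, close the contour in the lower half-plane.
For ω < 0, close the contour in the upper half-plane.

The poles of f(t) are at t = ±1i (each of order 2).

Let g(z) = f(z)e^{-iωz}; for large |z| the factor e^{-iωz} decays in the lower half-plane when ω > 0 and in the upper half-plane when ω < 0.

Case ω > 0 (lower half-plane, clockwise contour ⇒ F(ω) = -2πi·ΣRes):
  Res_{z = - i} g(z) = \frac{i \left(1 - \omega\right) e^{- \omega}}{2} (pole of order 2)
  F(ω) = -2πi·ΣRes = \pi \left(1 - \omega\right) e^{- \omega}

Case ω < 0 (upper half-plane, counterclockwise contour ⇒ F(ω) = +2πi·ΣRes):
  Res_{z = i} g(z) = \frac{i \left(- \omega - 1\right) e^{\omega}}{2} (pole of order 2)
  F(ω) = 2πi·ΣRes = \pi \left(\omega + 1\right) e^{\omega}

Both cases combine into a single formula in |ω|:

F(ω) = \pi \left(1 - \left|{\omega}\right|\right) e^{- \left|{\omega}\right|}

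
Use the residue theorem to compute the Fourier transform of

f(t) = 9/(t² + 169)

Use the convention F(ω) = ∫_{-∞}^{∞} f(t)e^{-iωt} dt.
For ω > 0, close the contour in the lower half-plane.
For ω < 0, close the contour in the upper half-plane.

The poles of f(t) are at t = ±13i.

Let g(z) = f(z)e^{-iωz}; for large |z| the factor e^{-iωz} decays in the lower half-plane when ω > 0 and in the upper half-plane when ω < 0.

Case ω > 0 (lower half-plane, clockwise contour ⇒ F(ω) = -2πi·ΣRes):
  Res_{z = - 13 i} g(z) = \frac{9 i e^{- 13 \omega}}{26}
  F(ω) = -2πi·ΣRes = \frac{9 \pi e^{- 13 \omega}}{13}

Case ω < 0 (upper half-plane, counterclockwise contour ⇒ F(ω) = +2πi·ΣRes):
  Res_{z = 13 i} g(z) = - \frac{9 i e^{13 \omega}}{26}
  F(ω) = 2πi·ΣRes = \frac{9 \pi e^{13 \omega}}{13}

Both cases combine into a single formula in |ω|:

F(ω) = \frac{9 \pi e^{- 13 \left|{\omega}\right|}}{13}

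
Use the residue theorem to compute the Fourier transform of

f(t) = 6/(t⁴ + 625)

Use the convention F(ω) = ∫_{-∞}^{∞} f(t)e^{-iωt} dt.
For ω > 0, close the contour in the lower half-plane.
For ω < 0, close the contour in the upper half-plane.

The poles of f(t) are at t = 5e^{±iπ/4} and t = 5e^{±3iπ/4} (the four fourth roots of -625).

Let g(z) = f(z)e^{-iωz}; for large |z| the factor e^{-iωz} decays in the lower half-plane when ω > 0 and in the upper half-plane when ω < 0.

Case ω > 0 (lower half-plane, clockwise contour ⇒ F(ω) = -2πi·ΣRes):
  Res_{z = - \frac{5 \sqrt{2}}{2} - \frac{5 \sqrt{2} i}{2}} g(z) = \frac{3 \sqrt{2} i \left(1 - i\right) e^{\frac{5 \sqrt{2} \omega \left(-1 + i\right)}{2}}}{500}
  Res_{z = \frac{5 \sqrt{2}}{2} - \frac{5 \sqrt{2} i}{2}} g(z) = \frac{3 \sqrt{2} i \left(1 + i\right) e^{- \frac{5 \sqrt{2} \omega \left(1 + i\right)}{2}}}{500}
  F(ω) = -2πi·ΣRes = \frac{3 \sqrt{2} \pi \left(1 - i\right) \left(e^{5 \sqrt{2} i \omega} + i\right) e^{- \frac{5 \sqrt{2} \omega \left(1 + i\right)}{2}}}{250} = \frac{6 \pi e^{- \frac{5 \sqrt{2} \omega}{2}} \sin{\left(\frac{5 \sqrt{2} \omega}{2} + \frac{\pi}{4} \right)}}{125}

Case ω < 0 (upper half-plane, counterclockwise contour ⇒ F(ω) = +2πi·ΣRes):
  Res_{z = \frac{5 \sqrt{2}}{2} + \frac{5 \sqrt{2} i}{2}} g(z) = \frac{3 \sqrt{2} i \left(-1 + i\right) e^{\frac{5 \sqrt{2} \omega \left(1 - i\right)}{2}}}{500}
  Res_{z = - \frac{5 \sqrt{2}}{2} + \frac{5 \sqrt{2} i}{2}} g(z) = \frac{3 \sqrt{2} \left(1 - i\right) e^{\frac{5 \sqrt{2} \omega \left(1 + i\right)}{2}}}{500}
  F(ω) = 2πi·ΣRes = - \frac{3 \sqrt{2} i \pi \left(i \left(1 - i\right) e^{\frac{5 \sqrt{2} \omega \left(1 - i\right)}{2}} - \left(1 - i\right) e^{\frac{5 \sqrt{2} \omega \left(1 + i\right)}{2}}\right)}{250} = \frac{6 \pi e^{\frac{5 \sqrt{2} \omega}{2}} \cos{\left(\frac{5 \sqrt{2} \omega}{2} + \frac{\pi}{4} \right)}}{125}

Both cases combine into a single formula in |ω|:

F(ω) = \frac{6 \pi e^{- \frac{5 \sqrt{2} \left|{\omega}\right|}{2}} \sin{\left(\frac{5 \sqrt{2} \left|{\omega}\right|}{2} + \frac{\pi}{4} \right)}}{125}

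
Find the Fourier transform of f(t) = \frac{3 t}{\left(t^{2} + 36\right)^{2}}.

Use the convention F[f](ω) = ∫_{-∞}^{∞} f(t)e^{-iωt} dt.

F(ω) = - \frac{i \pi \omega e^{- 6 \left|{\omega}\right|}}{4}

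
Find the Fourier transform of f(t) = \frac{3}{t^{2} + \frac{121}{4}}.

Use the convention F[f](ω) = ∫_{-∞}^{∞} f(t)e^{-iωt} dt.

F(ω) = \frac{6 \pi e^{- \frac{11 \left|{\omega}\right|}{2}}}{11}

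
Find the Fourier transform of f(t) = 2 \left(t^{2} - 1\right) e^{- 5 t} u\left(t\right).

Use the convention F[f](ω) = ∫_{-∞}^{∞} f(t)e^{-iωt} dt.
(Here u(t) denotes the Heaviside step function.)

F(ω) = \frac{2 \left(2 i \omega - \left(i \omega + 5\right)^{3} + 10\right)}{\left(i \omega + 5\right)^{4}}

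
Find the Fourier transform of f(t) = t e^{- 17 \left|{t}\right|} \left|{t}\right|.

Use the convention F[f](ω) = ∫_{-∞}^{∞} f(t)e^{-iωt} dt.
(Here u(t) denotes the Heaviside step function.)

F(ω) = \frac{4 i \omega \left(\omega^{2} - 867\right)}{\left(\omega^{2} + 289\right)^{3}}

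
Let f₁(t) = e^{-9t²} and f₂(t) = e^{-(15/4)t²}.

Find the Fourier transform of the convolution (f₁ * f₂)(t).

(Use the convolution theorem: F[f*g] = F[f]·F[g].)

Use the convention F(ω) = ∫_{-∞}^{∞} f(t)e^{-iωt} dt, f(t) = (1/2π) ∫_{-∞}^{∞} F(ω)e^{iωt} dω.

F[f₁*f₂](ω) = \frac{2 \sqrt{15} \pi e^{- \frac{17 \omega^{2}}{180}}}{45}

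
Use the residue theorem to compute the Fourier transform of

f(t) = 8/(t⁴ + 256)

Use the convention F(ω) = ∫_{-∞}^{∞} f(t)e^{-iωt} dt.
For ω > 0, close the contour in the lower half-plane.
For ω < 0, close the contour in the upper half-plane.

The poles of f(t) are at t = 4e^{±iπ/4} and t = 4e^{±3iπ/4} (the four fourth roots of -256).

Let g(z) = f(z)e^{-iωz}; for large |z| the factor e^{-iωz} decays in the lower half-plane when ω > 0 and in the upper half-plane when ω < 0.

Case ω > 0 (lower half-plane, clockwise contour ⇒ F(ω) = -2πi·ΣRes):
  Res_{z = - 2 \sqrt{2} - 2 \sqrt{2} i} g(z) = \frac{\sqrt{2} i \left(1 - i\right) e^{2 \sqrt{2} \omega \left(-1 + i\right)}}{64}
  Res_{z = 2 \sqrt{2} - 2 \sqrt{2} i} g(z) = \frac{\sqrt{2} i \left(1 + i\right) e^{- 2 \sqrt{2} \omega \left(1 + i\right)}}{64}
  F(ω) = -2πi·ΣRes = \frac{\sqrt{2} \pi \left(1 - i\right) \left(e^{4 \sqrt{2} i \omega} + i\right) e^{- 2 \sqrt{2} \omega \left(1 + i\right)}}{32} = \frac{\pi e^{- 2 \sqrt{2} \omega} \sin{\left(2 \sqrt{2} \omega + \frac{\pi}{4} \right)}}{8}

Case ω < 0 (upper half-plane, counterclockwise contour ⇒ F(ω) = +2πi·ΣRes):
  Res_{z = 2 \sqrt{2} + 2 \sqrt{2} i} g(z) = \frac{\sqrt{2} i \left(-1 + i\right) e^{2 \sqrt{2} \omega \left(1 - i\right)}}{64}
  Res_{z = - 2 \sqrt{2} + 2 \sqrt{2} i} g(z) = \frac{\sqrt{2} \left(1 - i\right) e^{2 \sqrt{2} \omega \left(1 + i\right)}}{64}
  F(ω) = 2πi·ΣRes = - \frac{\sqrt{2} i \pi \left(i \left(1 - i\right) e^{2 \sqrt{2} \omega \left(1 - i\right)} - \left(1 - i\right) e^{2 \sqrt{2} \omega \left(1 + i\right)}\right)}{32} = \frac{\pi e^{2 \sqrt{2} \omega} \cos{\left(2 \sqrt{2} \omega + \frac{\pi}{4} \right)}}{8}

Both cases combine into a single formula in |ω|:

F(ω) = \frac{\pi e^{- 2 \sqrt{2} \left|{\omega}\right|} \sin{\left(2 \sqrt{2} \left|{\omega}\right| + \frac{\pi}{4} \right)}}{8}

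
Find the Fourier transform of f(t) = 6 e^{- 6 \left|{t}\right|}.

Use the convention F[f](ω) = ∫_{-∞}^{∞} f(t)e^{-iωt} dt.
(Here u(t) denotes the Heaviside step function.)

F(ω) = \frac{72}{\omega^{2} + 36}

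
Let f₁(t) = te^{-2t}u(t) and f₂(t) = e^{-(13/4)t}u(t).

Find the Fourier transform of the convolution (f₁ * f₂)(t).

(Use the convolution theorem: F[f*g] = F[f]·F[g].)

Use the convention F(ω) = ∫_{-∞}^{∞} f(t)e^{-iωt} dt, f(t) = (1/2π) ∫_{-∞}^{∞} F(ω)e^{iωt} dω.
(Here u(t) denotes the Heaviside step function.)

F[f₁*f₂](ω) = \frac{4}{\left(i \omega + 2\right)^{2} \left(4 i \omega + 13\right)}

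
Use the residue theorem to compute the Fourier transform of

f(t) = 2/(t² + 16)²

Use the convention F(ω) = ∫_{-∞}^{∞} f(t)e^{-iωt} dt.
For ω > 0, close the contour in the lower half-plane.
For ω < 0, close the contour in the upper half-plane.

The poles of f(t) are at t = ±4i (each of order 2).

Let g(z) = f(z)e^{-iωz}; for large |z| the factor e^{-iωz} decays in the lower half-plane when ω > 0 and in the upper half-plane when ω < 0.

Case ω > 0 (lower half-plane, clockwise contour ⇒ F(ω) = -2πi·ΣRes):
  Res_{z = - 4 i} g(z) = \frac{i \left(4 \omega + 1\right) e^{- 4 \omega}}{128} (pole of order 2)
  F(ω) = -2πi·ΣRes = \frac{\pi \left(4 \omega + 1\right) e^{- 4 \omega}}{64}

Case ω < 0 (upper half-plane, counterclockwise contour ⇒ F(ω) = +2πi·ΣRes):
  Res_{z = 4 i} g(z) = \frac{i \left(4 \omega - 1\right) e^{4 \omega}}{128} (pole of order 2)
  F(ω) = 2πi·ΣRes = \frac{\pi \left(1 - 4 \omega\right) e^{4 \omega}}{64}

Both cases combine into a single formula in |ω|:

F(ω) = \frac{\pi \left(4 \left|{\omega}\right| + 1\right) e^{- 4 \left|{\omega}\right|}}{64}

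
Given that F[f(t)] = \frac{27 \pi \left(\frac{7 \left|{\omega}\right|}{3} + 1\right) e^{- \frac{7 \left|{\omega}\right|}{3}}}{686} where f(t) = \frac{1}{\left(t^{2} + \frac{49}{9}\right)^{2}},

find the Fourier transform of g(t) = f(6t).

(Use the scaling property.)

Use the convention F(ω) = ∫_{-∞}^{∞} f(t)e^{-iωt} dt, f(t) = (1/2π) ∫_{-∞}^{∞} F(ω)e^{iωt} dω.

F[g](ω) = \frac{\pi \left(7 \left|{\omega}\right| + 18\right) e^{- \frac{7 \left|{\omega}\right|}{18}}}{2744}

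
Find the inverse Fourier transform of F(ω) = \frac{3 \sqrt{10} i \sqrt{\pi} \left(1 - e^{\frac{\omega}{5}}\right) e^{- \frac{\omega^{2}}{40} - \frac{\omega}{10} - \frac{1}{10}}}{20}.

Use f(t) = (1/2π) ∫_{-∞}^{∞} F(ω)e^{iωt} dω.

f(t) = 3 e^{- 10 t^{2}} \sin{\left(2 t \right)}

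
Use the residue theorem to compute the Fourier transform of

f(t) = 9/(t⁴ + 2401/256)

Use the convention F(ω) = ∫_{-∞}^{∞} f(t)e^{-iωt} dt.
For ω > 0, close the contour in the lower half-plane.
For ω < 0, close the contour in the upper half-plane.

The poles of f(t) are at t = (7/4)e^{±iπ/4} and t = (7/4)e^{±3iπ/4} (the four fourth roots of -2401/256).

Let g(z) = f(z)e^{-iωz}; for large |z| the factor e^{-iωz} decays in the lower half-plane when ω > 0 and in the upper half-plane when ω < 0.

Case ω > 0 (lower half-plane, clockwise contour ⇒ F(ω) = -2πi·ΣRes):
  Res_{z = - \frac{7 \sqrt{2}}{8} - \frac{7 \sqrt{2} i}{8}} g(z) = \frac{72 \sqrt{2} \left(1 + i\right) e^{\frac{7 \sqrt{2} \omega \left(-1 + i\right)}{8}}}{343}
  Res_{z = \frac{7 \sqrt{2}}{8} - \frac{7 \sqrt{2} i}{8}} g(z) = \frac{72 \sqrt{2} \left(-1 + i\right) e^{- \frac{7 \sqrt{2} \omega \left(1 + i\right)}{8}}}{343}
  F(ω) = -2πi·ΣRes = \frac{144 \sqrt{2} \pi \left(\left(1 - i\right) e^{\frac{7 \sqrt{2} i \omega}{4}} + 1 + i\right) e^{- \frac{7 \sqrt{2} \omega \left(1 + i\right)}{8}}}{343} = \frac{576 \pi e^{- \frac{7 \sqrt{2} \omega}{8}} \sin{\left(\frac{7 \sqrt{2} \omega}{8} + \frac{\pi}{4} \right)}}{343}

Case ω < 0 (upper half-plane, counterclockwise contour ⇒ F(ω) = +2πi·ΣRes):
  Res_{z = \frac{7 \sqrt{2}}{8} + \frac{7 \sqrt{2} i}{8}} g(z) = - \frac{72 \sqrt{2} \left(1 + i\right) e^{\frac{7 \sqrt{2} \omega \left(1 - i\right)}{8}}}{343}
  Res_{z = - \frac{7 \sqrt{2}}{8} + \frac{7 \sqrt{2} i}{8}} g(z) = \frac{72 \sqrt{2} \left(1 - i\right) e^{\frac{7 \sqrt{2} \omega \left(1 + i\right)}{8}}}{343}
  F(ω) = 2πi·ΣRes = - \frac{144 \sqrt{2} i \pi \left(\left(1 + i\right) e^{\frac{7 \sqrt{2} \omega \left(1 - i\right)}{8}} - \left(1 - i\right) e^{\frac{7 \sqrt{2} \omega \left(1 + i\right)}{8}}\right)}{343} = \frac{576 \pi e^{\frac{7 \sqrt{2} \omega}{8}} \cos{\left(\frac{7 \sqrt{2} \omega}{8} + \frac{\pi}{4} \right)}}{343}

Both cases combine into a single formula in |ω|:

F(ω) = \frac{576 \pi e^{- \frac{7 \sqrt{2} \left|{\omega}\right|}{8}} \sin{\left(\frac{7 \sqrt{2} \left|{\omega}\right|}{8} + \frac{\pi}{4} \right)}}{343}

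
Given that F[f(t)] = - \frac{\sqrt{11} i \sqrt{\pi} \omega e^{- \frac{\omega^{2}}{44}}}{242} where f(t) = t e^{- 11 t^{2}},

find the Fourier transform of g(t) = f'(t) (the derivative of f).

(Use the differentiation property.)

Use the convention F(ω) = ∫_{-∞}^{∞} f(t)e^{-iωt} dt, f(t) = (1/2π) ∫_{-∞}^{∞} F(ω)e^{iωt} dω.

F[g](ω) = \frac{\sqrt{11} \sqrt{\pi} \omega^{2} e^{- \frac{\omega^{2}}{44}}}{242}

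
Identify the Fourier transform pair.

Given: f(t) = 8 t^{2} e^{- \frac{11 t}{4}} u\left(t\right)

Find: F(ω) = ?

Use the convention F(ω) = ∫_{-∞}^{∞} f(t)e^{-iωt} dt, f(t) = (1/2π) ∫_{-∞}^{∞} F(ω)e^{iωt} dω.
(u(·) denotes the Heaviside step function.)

F(ω) = \frac{1024}{\left(4 i \omega + 11\right)^{3}}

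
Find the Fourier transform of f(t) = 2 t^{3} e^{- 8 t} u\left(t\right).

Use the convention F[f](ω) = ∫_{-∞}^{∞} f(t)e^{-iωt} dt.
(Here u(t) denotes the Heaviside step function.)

F(ω) = \frac{12}{\left(i \omega + 8\right)^{4}}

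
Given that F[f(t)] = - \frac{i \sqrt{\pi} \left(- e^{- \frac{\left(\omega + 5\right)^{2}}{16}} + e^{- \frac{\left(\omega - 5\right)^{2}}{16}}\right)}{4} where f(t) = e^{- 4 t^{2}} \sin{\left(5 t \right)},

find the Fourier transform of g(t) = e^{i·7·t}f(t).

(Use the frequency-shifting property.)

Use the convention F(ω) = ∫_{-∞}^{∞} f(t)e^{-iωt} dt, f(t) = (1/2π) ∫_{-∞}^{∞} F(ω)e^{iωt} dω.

F[g](ω) = \frac{i \sqrt{\pi} \left(e^{\frac{\omega}{4} + 9} - e^{\frac{3 \omega}{2} + \frac{1}{4}}\right) e^{- \frac{\omega^{2}}{16} - \frac{37}{4}}}{4}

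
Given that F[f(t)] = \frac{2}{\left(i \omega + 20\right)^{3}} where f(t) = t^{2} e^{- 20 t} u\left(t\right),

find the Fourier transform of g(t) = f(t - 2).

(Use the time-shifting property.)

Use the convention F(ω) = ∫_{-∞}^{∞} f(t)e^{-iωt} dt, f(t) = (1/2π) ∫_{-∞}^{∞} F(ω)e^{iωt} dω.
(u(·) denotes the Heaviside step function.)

F[g](ω) = \frac{2 e^{- 2 i \omega}}{\left(i \omega + 20\right)^{3}}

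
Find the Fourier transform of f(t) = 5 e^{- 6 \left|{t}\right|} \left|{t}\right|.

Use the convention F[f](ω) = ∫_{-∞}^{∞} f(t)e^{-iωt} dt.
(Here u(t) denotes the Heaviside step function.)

F(ω) = \frac{10 \left(36 - \omega^{2}\right)}{\left(\omega^{2} + 36\right)^{2}}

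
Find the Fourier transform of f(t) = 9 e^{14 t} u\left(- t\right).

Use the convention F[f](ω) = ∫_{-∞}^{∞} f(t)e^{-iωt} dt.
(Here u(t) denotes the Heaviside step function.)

F(ω) = - \frac{9}{i \omega - 14}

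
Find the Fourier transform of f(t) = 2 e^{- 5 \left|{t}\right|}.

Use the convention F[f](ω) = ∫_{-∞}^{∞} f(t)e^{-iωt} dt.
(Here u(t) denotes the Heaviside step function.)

F(ω) = \frac{20}{\omega^{2} + 25}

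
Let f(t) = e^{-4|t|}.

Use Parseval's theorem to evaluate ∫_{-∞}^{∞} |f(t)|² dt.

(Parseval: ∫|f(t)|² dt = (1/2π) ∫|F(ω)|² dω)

∫|f(t)|² dt = \frac{1}{4}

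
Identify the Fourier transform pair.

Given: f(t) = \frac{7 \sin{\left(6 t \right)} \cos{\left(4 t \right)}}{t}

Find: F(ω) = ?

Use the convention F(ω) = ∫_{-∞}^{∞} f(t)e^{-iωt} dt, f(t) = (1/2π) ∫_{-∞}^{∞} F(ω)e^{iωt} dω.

F(ω) = \begin{cases} 7 \pi & \text{for}\: \omega > -2 \wedge \omega < 2 \\\frac{7 \pi}{2} & \text{for}\: \omega > -10 \wedge \omega < 10 \\0 & \text{otherwise} \end{cases}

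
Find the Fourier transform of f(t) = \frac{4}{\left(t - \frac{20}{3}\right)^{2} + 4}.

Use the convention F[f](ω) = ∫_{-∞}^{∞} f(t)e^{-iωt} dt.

F(ω) = 2 \pi e^{- \frac{20 i \omega}{3} - 2 \left|{\omega}\right|}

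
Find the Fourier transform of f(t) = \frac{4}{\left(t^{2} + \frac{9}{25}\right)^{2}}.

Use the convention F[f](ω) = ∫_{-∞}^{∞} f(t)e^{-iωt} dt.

F(ω) = \frac{50 \pi \left(3 \left|{\omega}\right| + 5\right) e^{- \frac{3 \left|{\omega}\right|}{5}}}{27}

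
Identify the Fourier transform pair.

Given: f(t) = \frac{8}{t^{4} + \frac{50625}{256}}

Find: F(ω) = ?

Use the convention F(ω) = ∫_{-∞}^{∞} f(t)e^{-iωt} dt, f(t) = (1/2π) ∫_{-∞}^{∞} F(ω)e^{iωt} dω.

F(ω) = \frac{512 \pi e^{- \frac{15 \sqrt{2} \left|{\omega}\right|}{8}} \sin{\left(\frac{15 \sqrt{2} \left|{\omega}\right|}{8} + \frac{\pi}{4} \right)}}{3375}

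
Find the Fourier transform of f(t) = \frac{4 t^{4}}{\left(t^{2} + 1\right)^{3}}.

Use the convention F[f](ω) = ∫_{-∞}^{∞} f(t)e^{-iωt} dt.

F(ω) = \frac{\pi \left(\omega^{2} - 5 \left|{\omega}\right| + 3\right) e^{- \left|{\omega}\right|}}{2}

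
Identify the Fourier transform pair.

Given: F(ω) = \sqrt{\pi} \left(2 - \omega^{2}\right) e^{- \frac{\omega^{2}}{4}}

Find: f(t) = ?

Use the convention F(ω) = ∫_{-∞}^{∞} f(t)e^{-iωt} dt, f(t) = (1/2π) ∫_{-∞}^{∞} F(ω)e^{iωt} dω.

f(t) = 4 t^{2} e^{- t^{2}}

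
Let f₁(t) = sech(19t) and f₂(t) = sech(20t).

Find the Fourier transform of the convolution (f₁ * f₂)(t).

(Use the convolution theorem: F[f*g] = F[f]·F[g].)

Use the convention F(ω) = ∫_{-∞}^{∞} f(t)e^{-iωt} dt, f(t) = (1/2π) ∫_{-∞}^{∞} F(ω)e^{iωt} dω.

F[f₁*f₂](ω) = \frac{\pi^{2}}{380 \cosh{\left(\frac{\pi \omega}{40} \right)} \cosh{\left(\frac{\pi \omega}{38} \right)}}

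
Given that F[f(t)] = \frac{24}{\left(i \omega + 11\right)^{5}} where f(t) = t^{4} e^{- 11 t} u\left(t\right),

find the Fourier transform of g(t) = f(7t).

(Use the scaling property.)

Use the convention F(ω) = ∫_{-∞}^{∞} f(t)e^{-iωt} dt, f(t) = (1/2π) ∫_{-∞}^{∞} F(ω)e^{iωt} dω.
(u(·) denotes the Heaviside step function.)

F[g](ω) = \frac{57624}{\left(i \omega + 77\right)^{5}}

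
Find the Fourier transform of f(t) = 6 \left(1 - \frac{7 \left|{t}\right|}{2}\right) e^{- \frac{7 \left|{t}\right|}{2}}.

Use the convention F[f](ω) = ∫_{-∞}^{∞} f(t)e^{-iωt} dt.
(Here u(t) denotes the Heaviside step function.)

F(ω) = \frac{1344 \omega^{2}}{\left(4 \omega^{2} + 49\right)^{2}}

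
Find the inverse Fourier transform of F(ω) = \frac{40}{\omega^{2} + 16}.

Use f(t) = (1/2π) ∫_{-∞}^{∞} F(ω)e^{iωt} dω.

f(t) = 5 e^{- 4 \left|{t}\right|}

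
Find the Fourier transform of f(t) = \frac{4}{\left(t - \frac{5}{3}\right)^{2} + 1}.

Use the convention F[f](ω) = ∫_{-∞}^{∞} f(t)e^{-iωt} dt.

F(ω) = 4 \pi e^{- \frac{5 i \omega}{3} - \left|{\omega}\right|}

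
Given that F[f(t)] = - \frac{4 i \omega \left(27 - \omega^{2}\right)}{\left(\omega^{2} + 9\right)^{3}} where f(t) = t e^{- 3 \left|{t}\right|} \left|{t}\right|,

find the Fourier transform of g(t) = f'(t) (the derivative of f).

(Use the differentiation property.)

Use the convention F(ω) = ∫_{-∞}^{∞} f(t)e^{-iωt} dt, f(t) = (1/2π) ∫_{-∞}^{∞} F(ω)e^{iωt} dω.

F[g](ω) = \frac{4 \omega^{2} \left(27 - \omega^{2}\right)}{\left(\omega^{2} + 9\right)^{3}}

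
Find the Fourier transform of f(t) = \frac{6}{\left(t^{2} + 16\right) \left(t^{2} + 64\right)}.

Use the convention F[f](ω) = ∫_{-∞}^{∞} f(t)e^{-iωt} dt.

F(ω) = \frac{\pi \left(2 e^{4 \left|{\omega}\right|} - 1\right) e^{- 8 \left|{\omega}\right|}}{64}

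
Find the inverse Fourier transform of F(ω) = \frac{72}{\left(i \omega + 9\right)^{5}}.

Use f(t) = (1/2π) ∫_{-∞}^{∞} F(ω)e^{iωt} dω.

f(t) = 3 t^{4} e^{- 9 t} u\left(t\right)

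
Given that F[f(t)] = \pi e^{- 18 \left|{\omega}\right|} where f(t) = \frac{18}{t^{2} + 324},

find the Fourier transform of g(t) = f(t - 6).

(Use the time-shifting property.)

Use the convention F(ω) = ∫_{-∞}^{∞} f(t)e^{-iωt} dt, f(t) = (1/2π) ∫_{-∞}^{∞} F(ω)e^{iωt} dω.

F[g](ω) = \pi e^{- 6 i \omega - 18 \left|{\omega}\right|}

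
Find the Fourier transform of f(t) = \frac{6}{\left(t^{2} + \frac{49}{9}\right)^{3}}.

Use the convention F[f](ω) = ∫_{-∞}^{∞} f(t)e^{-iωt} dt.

F(ω) = \frac{81 \pi \left(49 \omega^{2} + 63 \left|{\omega}\right| + 27\right) e^{- \frac{7 \left|{\omega}\right|}{3}}}{67228}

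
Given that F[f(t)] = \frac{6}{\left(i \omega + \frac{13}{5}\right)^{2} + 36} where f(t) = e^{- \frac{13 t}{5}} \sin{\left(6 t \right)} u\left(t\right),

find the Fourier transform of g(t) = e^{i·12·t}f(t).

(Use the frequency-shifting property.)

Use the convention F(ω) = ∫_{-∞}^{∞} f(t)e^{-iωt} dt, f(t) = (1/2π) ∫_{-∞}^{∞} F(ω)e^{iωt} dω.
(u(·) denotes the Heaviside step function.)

F[g](ω) = \frac{150}{\left(5 i \left(\omega - 12\right) + 13\right)^{2} + 900}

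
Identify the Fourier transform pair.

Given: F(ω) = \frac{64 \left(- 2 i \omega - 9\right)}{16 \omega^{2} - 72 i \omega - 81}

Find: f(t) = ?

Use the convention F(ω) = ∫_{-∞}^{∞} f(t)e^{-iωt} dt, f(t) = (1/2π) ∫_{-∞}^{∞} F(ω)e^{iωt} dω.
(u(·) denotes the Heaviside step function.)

f(t) = 8 \left(\frac{9 t}{4} + 1\right) e^{- \frac{9 t}{4}} u\left(t\right)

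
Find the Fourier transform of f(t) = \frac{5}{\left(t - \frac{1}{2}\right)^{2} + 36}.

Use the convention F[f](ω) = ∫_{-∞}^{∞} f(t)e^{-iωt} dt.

F(ω) = \frac{5 \pi e^{- \frac{i \omega}{2} - 6 \left|{\omega}\right|}}{6}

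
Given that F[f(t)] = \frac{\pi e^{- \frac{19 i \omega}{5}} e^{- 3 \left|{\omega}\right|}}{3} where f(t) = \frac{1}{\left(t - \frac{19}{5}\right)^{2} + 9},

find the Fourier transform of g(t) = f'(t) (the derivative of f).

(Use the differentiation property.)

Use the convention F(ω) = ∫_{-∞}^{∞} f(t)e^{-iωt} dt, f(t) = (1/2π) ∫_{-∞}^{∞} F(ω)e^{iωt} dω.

F[g](ω) = \frac{i \pi \omega e^{- \frac{19 i \omega}{5} - 3 \left|{\omega}\right|}}{3}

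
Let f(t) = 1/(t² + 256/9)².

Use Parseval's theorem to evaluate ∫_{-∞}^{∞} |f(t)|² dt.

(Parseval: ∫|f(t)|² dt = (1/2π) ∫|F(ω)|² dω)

∫|f(t)|² dt = \frac{10935 \pi}{4294967296}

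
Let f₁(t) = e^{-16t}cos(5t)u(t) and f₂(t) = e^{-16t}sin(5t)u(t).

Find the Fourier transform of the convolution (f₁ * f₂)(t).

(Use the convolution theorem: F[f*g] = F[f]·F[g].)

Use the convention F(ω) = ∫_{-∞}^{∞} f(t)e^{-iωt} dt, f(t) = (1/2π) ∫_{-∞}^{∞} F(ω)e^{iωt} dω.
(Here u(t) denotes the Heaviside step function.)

F[f₁*f₂](ω) = \frac{5 \left(i \omega + 16\right)}{\left(\left(i \omega + 16\right)^{2} + 25\right)^{2}}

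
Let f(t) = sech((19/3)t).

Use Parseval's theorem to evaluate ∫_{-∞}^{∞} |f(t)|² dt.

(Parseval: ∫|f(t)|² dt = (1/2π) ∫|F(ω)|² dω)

∫|f(t)|² dt = \frac{6}{19}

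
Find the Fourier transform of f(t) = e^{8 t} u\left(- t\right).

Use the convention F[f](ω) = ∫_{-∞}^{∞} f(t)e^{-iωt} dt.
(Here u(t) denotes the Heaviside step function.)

F(ω) = \frac{i}{\omega + 8 i}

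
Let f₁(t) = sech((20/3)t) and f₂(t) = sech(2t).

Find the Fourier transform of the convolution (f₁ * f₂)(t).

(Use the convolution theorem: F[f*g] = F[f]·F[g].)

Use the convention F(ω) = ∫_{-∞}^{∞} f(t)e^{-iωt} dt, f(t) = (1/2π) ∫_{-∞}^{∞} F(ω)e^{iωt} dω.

F[f₁*f₂](ω) = \frac{3 \pi^{2}}{40 \cosh{\left(\frac{3 \pi \omega}{40} \right)} \cosh{\left(\frac{\pi \omega}{4} \right)}}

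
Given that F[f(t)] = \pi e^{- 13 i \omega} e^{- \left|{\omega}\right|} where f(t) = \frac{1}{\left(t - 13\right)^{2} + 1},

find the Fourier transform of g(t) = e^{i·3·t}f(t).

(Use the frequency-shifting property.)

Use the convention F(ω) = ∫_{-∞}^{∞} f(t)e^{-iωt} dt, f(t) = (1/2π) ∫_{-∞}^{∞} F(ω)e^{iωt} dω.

F[g](ω) = \pi e^{- 13 i \left(\omega - 3\right) - \left|{\omega - 3}\right|}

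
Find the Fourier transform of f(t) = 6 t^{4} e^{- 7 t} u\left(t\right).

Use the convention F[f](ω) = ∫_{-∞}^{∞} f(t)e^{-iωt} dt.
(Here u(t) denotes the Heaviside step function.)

F(ω) = \frac{144}{\left(i \omega + 7\right)^{5}}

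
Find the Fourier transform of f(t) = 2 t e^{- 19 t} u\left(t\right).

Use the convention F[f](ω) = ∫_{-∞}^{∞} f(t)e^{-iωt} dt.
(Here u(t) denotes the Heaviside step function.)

F(ω) = \frac{2}{\left(i \omega + 19\right)^{2}}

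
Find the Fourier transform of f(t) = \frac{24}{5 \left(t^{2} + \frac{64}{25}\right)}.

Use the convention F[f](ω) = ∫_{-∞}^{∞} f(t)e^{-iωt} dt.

F(ω) = 3 \pi e^{- \frac{8 \left|{\omega}\right|}{5}}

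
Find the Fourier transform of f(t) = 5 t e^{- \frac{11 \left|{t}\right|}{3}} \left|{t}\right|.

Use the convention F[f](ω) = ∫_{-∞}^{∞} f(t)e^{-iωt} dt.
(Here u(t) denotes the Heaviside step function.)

F(ω) = \frac{4860 i \omega \left(3 \omega^{2} - 121\right)}{\left(9 \omega^{2} + 121\right)^{3}}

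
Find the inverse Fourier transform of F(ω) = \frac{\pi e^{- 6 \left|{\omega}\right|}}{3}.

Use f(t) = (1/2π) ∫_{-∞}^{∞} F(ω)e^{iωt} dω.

f(t) = \frac{2}{t^{2} + 36}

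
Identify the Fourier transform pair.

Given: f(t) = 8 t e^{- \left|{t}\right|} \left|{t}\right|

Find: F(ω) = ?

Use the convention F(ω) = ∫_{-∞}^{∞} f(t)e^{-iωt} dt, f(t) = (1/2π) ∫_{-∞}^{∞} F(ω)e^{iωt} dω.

F(ω) = \frac{32 i \omega \left(\omega^{2} - 3\right)}{\left(\omega^{2} + 1\right)^{3}}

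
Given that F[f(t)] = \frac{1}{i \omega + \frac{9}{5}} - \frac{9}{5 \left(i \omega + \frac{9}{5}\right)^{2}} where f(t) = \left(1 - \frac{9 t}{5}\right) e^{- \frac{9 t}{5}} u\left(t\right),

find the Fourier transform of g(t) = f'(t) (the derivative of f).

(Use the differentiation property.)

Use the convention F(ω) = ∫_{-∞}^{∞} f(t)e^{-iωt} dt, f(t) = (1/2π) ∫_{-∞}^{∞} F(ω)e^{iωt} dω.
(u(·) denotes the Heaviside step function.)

F[g](ω) = \frac{25 \omega^{2}}{25 \omega^{2} - 90 i \omega - 81}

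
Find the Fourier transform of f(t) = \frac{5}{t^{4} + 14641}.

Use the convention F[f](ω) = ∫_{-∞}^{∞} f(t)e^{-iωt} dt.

F(ω) = \frac{5 \pi e^{- \frac{11 \sqrt{2} \left|{\omega}\right|}{2}} \sin{\left(\frac{11 \sqrt{2} \left|{\omega}\right|}{2} + \frac{\pi}{4} \right)}}{1331}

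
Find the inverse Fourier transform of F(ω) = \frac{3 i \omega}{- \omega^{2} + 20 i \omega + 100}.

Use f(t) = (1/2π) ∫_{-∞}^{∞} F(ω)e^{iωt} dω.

f(t) = 3 \left(1 - 10 t\right) e^{- 10 t} u\left(t\right)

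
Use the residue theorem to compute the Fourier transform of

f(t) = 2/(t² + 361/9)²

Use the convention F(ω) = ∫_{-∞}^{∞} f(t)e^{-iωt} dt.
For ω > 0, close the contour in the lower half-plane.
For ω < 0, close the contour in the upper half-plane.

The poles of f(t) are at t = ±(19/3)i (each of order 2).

Let g(z) = f(z)e^{-iωz}; for large |z| the factor e^{-iωz} decays in the lower half-plane when ω > 0 and in the upper half-plane when ω < 0.

Case ω > 0 (lower half-plane, clockwise contour ⇒ F(ω) = -2πi·ΣRes):
  Res_{z = - \frac{19 i}{3}} g(z) = \frac{9 i \left(19 \omega + 3\right) e^{- \frac{19 \omega}{3}}}{13718} (pole of order 2)
  F(ω) = -2πi·ΣRes = \frac{9 \pi \left(19 \omega + 3\right) e^{- \frac{19 \omega}{3}}}{6859}

Case ω < 0 (upper half-plane, counterclockwise contour ⇒ F(ω) = +2πi·ΣRes):
  Res_{z = \frac{19 i}{3}} g(z) = \frac{9 i \left(19 \omega - 3\right) e^{\frac{19 \omega}{3}}}{13718} (pole of order 2)
  F(ω) = 2πi·ΣRes = \frac{9 \pi \left(3 - 19 \omega\right) e^{\frac{19 \omega}{3}}}{6859}

Both cases combine into a single formula in |ω|:

F(ω) = \frac{9 \pi \left(19 \left|{\omega}\right| + 3\right) e^{- \frac{19 \left|{\omega}\right|}{3}}}{6859}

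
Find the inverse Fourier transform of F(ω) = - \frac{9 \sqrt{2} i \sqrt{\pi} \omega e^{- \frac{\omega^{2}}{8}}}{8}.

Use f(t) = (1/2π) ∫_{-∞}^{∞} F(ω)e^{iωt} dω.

f(t) = 9 t e^{- 2 t^{2}}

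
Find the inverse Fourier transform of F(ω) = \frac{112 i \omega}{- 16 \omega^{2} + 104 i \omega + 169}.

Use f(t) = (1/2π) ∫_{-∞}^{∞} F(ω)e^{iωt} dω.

f(t) = 7 \left(1 - \frac{13 t}{4}\right) e^{- \frac{13 t}{4}} u\left(t\right)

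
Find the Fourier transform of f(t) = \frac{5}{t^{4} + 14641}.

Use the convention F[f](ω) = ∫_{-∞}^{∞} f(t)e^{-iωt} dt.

F(ω) = \frac{5 \pi e^{- \frac{11 \sqrt{2} \left|{\omega}\right|}{2}} \sin{\left(\frac{11 \sqrt{2} \left|{\omega}\right|}{2} + \frac{\pi}{4} \right)}}{1331}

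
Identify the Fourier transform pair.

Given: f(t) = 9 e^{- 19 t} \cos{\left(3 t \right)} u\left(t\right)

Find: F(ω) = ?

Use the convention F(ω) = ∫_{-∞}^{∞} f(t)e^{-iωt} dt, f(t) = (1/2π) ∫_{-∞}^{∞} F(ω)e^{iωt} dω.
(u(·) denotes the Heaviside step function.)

F(ω) = \frac{9 \left(i \omega + 19\right)}{\left(i \omega + 19\right)^{2} + 9}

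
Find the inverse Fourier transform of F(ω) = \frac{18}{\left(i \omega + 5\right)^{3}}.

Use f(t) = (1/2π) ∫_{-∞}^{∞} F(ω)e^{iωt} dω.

f(t) = 9 t^{2} e^{- 5 t} u\left(t\right)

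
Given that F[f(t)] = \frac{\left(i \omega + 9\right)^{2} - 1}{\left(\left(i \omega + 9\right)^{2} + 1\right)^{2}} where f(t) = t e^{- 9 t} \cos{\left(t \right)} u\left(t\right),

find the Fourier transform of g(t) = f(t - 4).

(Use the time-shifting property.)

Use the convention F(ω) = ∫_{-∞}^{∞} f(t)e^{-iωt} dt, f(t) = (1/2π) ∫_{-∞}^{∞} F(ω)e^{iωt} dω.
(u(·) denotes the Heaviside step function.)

F[g](ω) = \frac{\left(\left(i \omega + 9\right)^{2} - 1\right) e^{- 4 i \omega}}{\left(\left(i \omega + 9\right)^{2} + 1\right)^{2}}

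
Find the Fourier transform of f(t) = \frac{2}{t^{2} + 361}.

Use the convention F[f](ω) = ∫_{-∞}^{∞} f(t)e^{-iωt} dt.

F(ω) = \frac{2 \pi e^{- 19 \left|{\omega}\right|}}{19}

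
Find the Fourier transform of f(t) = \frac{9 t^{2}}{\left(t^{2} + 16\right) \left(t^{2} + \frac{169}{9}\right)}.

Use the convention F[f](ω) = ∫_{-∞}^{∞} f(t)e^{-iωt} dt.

F(ω) = - \frac{324 \pi e^{- 4 \left|{\omega}\right|}}{25} + \frac{351 \pi e^{- \frac{13 \left|{\omega}\right|}{3}}}{25}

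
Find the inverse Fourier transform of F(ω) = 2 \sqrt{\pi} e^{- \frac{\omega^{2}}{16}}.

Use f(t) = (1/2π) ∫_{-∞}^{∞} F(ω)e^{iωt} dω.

f(t) = 4 e^{- 4 t^{2}}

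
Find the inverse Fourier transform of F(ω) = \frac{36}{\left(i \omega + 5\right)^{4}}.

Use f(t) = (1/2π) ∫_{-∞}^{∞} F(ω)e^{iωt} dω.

f(t) = 6 t^{3} e^{- 5 t} u\left(t\right)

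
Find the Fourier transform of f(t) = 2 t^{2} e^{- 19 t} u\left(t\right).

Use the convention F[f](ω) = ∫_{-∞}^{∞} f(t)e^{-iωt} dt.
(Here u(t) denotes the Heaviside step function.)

F(ω) = \frac{4}{\left(i \omega + 19\right)^{3}}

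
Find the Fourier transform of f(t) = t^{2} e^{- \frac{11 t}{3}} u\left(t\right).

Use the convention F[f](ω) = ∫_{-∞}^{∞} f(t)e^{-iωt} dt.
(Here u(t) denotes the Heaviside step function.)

F(ω) = \frac{54}{\left(3 i \omega + 11\right)^{3}}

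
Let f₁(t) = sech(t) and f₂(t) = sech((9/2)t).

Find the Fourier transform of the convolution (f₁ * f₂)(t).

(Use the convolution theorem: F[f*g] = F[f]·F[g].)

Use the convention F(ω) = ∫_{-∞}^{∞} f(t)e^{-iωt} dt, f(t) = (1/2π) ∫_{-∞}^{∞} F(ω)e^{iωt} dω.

F[f₁*f₂](ω) = \frac{2 \pi^{2}}{9 \cosh{\left(\frac{\pi \omega}{9} \right)} \cosh{\left(\frac{\pi \omega}{2} \right)}}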